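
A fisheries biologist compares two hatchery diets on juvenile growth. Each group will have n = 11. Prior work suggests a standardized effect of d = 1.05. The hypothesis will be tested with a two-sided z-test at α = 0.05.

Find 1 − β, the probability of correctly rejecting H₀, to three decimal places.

Power ≈ 0.692

Noncentrality parameter: δ = d·√(n/2) = 1.05 × √(11/2) = 2.4625
Critical value for a two-sided test at α = 0.05: z_{α/2} = 1.960.
Power = Φ(δ − 1.960) + Φ(−δ − 1.960) = Φ(0.503) + Φ(-4.422) = 0.6923 + 0.0000 = 0.6923.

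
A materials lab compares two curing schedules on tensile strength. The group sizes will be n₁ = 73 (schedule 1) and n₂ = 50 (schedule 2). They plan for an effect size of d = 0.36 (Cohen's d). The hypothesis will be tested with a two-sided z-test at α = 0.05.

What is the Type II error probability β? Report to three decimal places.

Noncentrality parameter: δ = d / √(1/n₁ + 1/n₂) = 0.36 / √(1/73 + 1/50) = 1.9611
Critical value for a two-sided test at α = 0.05: z_{α/2} = 1.960.
Power = Φ(δ − 1.960) + Φ(−δ − 1.960) = Φ(0.001) + Φ(-3.921) = 0.5004 + 0.0000 = 0.5005.
Type II error: β = 1 − power = 1 − 0.5005 = 0.4995.

β ≈ 0.500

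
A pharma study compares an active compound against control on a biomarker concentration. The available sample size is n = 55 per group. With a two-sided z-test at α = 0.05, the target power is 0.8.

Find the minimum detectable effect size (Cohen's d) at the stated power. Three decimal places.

Need Φ(δ − 1.960) = 0.8, so δ = 1.960 + 0.842 = 2.802.
(The second rejection-region term Φ(−δ − z_{α/2}) is negligible and dropped.)
δ = d·√(n/2) ⇒ d = δ/√(n/2) = 2.802/√(55/2) = 0.5342.

d ≈ 0.534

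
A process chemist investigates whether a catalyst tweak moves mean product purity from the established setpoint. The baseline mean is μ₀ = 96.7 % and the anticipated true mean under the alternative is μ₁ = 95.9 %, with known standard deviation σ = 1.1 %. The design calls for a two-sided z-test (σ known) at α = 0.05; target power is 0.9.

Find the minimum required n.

Standardized effect: d = |μ₁ − μ₀| / σ = |95.9 − 96.7| / 1.1 = 0.7273
Set Φ(δ − 1.960) = 0.9; then δ − 1.960 = Φ⁻¹(0.9) = 1.282, giving δ = 3.242.
(For δ > 0 the lower-tail rejection region contributes negligibly to power, so the one-term inversion is standard.)
δ = d·√n ⇒ n = (δ/d)² = (3.242 / 0.7273)² = 19.87.
Round up to the next whole unit.

n = 20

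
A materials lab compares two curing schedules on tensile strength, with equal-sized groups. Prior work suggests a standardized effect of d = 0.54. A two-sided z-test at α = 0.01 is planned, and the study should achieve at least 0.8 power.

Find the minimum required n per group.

Set Φ(δ − 2.576) = 0.8; then δ − 2.576 = Φ⁻¹(0.8) = 0.842, giving δ = 3.417.
(The Φ(−δ − z_{α/2}) term is vanishingly small for δ > 0 and is dropped in the standard sample-size formula.)
δ = d·√(n/2) ⇒ n = 2(δ/d)² = 2 × (3.417 / 0.54)² = 80.10.
Rounding up, n = 81 per group.

n = 81 per group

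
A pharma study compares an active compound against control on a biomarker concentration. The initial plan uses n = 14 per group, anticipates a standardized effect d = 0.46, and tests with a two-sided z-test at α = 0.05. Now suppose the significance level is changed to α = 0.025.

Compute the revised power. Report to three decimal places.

Power ≈ 0.153

δ = d·√(n/2) = 0.46 × √(14/2) = 1.2170 (unchanged). New critical value: z_{0.0125} = 2.241.
Revised power = Φ(δ − 2.241) + Φ(−δ − 2.241) = Φ(-1.024) + Φ(-3.458) = 0.1528 + 0.0003 = 0.1531.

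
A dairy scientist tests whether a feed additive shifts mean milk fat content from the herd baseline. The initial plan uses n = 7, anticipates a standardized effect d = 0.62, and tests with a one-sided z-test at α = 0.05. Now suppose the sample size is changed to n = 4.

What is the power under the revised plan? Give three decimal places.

Power ≈ 0.343

With n = 4: δ = d·√n = 0.62 × √4 = 1.2400. Critical value z_{0.05} = 1.645.
Revised power = Φ(δ − 1.645) = Φ(-0.405) = 0.3428.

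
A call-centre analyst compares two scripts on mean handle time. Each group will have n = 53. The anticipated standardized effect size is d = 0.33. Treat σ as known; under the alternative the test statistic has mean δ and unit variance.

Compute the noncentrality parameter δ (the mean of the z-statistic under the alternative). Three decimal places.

δ ≈ 1.699

The noncentrality parameter scales effect size by the design's sample-size factor: δ = d·√(n/2) = 0.33 × √(53/2) = 1.6988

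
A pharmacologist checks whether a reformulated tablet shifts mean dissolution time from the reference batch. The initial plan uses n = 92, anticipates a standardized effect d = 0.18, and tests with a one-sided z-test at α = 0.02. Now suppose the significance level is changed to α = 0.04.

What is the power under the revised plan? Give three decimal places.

δ = d·√n = 0.18 × √92 = 1.7265 (unchanged). New critical value: z_{0.04} = 1.751.
Revised power = P(Z > 1.751 − δ) = Φ(-0.024) = 0.4904.

Power ≈ 0.490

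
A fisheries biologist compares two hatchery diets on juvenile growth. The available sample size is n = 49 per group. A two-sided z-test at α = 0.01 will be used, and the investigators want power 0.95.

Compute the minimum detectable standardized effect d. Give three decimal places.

Need Φ(δ − 2.576) = 0.95, so δ = 2.576 + 1.645 = 4.221.
(Lower-tail contribution to power is negligible for δ > 0.)
δ = d·√(n/2) ⇒ d = δ/√(n/2) = 4.221/√(49/2) = 0.8527.

d ≈ 0.853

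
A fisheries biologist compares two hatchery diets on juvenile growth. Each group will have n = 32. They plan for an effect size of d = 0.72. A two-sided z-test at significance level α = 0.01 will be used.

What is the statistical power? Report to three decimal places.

Power ≈ 0.620

Noncentrality parameter: δ = d·√(n/2) = 0.72 × √(32/2) = 2.8800
Critical value for a two-sided test at α = 0.01: z_{α/2} = 2.576.
Power = Φ(δ − 2.576) + Φ(−δ − 2.576) = Φ(0.304) + Φ(-5.456) = 0.6195 + 0.0000 = 0.6195.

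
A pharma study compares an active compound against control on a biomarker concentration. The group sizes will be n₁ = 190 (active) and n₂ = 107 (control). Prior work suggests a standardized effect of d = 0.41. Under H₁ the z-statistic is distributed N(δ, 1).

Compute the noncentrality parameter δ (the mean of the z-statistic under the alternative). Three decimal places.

δ ≈ 3.392

δ = d / √(1/n₁ + 1/n₂) = 0.41 / √(1/190 + 1/107) = 3.3921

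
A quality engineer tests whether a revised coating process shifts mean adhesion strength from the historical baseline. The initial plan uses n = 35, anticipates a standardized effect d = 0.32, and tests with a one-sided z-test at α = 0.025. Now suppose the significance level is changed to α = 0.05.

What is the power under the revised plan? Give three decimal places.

δ = d·√n = 0.32 × √35 = 1.8931 (unchanged). New critical value: z_{0.05} = 1.645.
Revised power = Φ(δ − 1.645) = Φ(0.248) = 0.5980.

Power ≈ 0.598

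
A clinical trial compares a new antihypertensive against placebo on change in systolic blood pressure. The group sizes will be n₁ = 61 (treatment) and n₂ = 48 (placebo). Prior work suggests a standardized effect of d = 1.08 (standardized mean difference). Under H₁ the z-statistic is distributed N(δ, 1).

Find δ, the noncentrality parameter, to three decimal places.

δ ≈ 5.598

δ = d / √(1/n₁ + 1/n₂) = 1.08 / √(1/61 + 1/48) = 5.5975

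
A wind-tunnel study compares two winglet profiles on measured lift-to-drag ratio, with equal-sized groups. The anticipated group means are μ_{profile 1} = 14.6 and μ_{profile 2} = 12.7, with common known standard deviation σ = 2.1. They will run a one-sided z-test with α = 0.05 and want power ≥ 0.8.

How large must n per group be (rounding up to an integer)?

n = 16 per group

Standardized effect: d = |μ_{profile 1} − μ_{profile 2}| / σ = |14.6 − 12.7| / 2.1 = 0.9048
For power 0.8 need Φ(δ − z_{0.05}) = 0.8, so δ = z_{0.05} + z_{0.20} = 1.645 + 0.842 = 2.486.
δ = d·√(n/2) ⇒ n = 2(δ/d)² = 2 × (2.486 / 0.9048)² = 15.11.
Rounding up, n = 16 per group.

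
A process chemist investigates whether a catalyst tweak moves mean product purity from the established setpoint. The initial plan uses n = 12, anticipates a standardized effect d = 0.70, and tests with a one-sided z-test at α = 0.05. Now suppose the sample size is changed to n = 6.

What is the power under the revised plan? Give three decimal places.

Power ≈ 0.528

With n = 6: δ = d·√n = 0.70 × √6 = 1.7146. Critical value z_{0.05} = 1.645.
Revised power = Φ(δ − 1.645) = Φ(0.070) = 0.5278.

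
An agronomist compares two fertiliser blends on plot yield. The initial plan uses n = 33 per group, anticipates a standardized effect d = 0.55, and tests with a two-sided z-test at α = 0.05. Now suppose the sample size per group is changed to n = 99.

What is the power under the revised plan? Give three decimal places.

With n = 99 per group: δ = d·√(n/2) = 0.55 × √(99/2) = 3.8696. Critical value z_{0.025} = 1.960.
Revised power = Φ(δ − 1.960) + Φ(−δ − 1.960) = Φ(1.910) + Φ(-5.830) = 0.9719 + 0.0000 = 0.9719.

Power ≈ 0.972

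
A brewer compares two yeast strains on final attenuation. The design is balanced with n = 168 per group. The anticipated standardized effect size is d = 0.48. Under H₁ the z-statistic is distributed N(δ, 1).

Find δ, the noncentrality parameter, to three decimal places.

δ ≈ 4.399

δ = d·√(n/2) = 0.48 × √(168/2) = 4.3993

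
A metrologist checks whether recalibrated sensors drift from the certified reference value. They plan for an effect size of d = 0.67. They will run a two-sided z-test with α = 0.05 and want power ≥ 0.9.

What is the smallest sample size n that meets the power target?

For power 0.9 need Φ(δ − z_{0.025}) = 0.9, so δ = z_{0.025} + z_{0.10} = 1.960 + 1.282 = 3.242.
(For δ > 0 the lower-tail rejection region contributes negligibly to power, so the one-term inversion is standard.)
δ = d·√n ⇒ n = (δ/d)² = (3.242 / 0.67)² = 23.41.
Rounding up, n = 24.

n = 24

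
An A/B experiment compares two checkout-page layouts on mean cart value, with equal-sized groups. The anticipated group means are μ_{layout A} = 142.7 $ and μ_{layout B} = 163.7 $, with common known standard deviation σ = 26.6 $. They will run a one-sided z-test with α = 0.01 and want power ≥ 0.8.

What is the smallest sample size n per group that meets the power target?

n = 33 per group

Standardized effect: d = |μ_{layout A} − μ_{layout B}| / σ = |142.7 − 163.7| / 26.6 = 0.7895
For power 0.8 need Φ(δ − z_{0.01}) = 0.8, so δ = z_{0.01} + z_{0.20} = 2.326 + 0.842 = 3.168.
δ = d·√(n/2) ⇒ n = 2(δ/d)² = 2 × (3.168 / 0.7895)² = 32.20.
Round up to the next whole unit.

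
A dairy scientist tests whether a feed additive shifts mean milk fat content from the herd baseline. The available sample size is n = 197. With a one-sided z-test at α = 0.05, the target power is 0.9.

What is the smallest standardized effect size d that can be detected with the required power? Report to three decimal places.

d ≈ 0.208

Need Φ(δ − 1.645) = 0.9, so δ = 1.645 + 1.282 = 2.926.
δ = d·√n ⇒ d = δ/√n = 2.926/√197 = 0.2085.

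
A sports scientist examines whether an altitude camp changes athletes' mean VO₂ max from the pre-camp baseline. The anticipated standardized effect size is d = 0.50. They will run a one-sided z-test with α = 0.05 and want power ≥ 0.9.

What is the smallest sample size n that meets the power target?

For power 0.9 need Φ(δ − z_{0.05}) = 0.9, so δ = z_{0.05} + z_{0.10} = 1.645 + 1.282 = 2.926.
δ = d·√n ⇒ n = (δ/d)² = (2.926 / 0.50)² = 34.26.
Round up to the next whole unit.

n = 35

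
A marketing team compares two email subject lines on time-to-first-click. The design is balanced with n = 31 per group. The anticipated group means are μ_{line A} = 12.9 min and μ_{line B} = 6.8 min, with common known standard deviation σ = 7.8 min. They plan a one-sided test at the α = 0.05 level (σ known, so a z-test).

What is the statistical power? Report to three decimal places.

Standardized effect: d = |μ_{line A} − μ_{line B}| / σ = |12.9 − 6.8| / 7.8 = 0.7821
Noncentrality parameter: δ = d·√(n/2) = 0.7821 × √(31/2) = 3.0789
One-sided α = 0.05 → critical value z_{0.05} = 1.645.
Power = Φ(δ − 1.645) = Φ(1.434) = 0.9242.

Power ≈ 0.924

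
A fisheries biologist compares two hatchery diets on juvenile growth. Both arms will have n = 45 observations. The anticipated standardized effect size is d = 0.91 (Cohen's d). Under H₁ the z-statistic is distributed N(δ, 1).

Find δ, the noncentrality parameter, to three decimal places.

δ ≈ 4.317

δ = d·√(n/2) = 0.91 × √(45/2) = 4.3165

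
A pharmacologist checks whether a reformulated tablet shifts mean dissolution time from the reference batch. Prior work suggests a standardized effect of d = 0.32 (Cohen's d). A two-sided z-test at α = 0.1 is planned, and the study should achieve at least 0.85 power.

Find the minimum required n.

Set Φ(δ − 1.645) = 0.85; then δ − 1.645 = Φ⁻¹(0.85) = 1.036, giving δ = 2.681.
(The Φ(−δ − z_{α/2}) term is vanishingly small for δ > 0 and is dropped in the standard sample-size formula.)
δ = d·√n ⇒ n = (δ/d)² = (2.681 / 0.32)² = 70.21.
Rounding up, n = 71.

n = 71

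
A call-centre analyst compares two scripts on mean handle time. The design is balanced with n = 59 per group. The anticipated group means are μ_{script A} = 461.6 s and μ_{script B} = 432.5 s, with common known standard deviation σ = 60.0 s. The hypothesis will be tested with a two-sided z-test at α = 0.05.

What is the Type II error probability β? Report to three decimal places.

Standardized effect: d = |μ_{script A} − μ_{script B}| / σ = |461.6 − 432.5| / 60.0 = 0.4850
Noncentrality parameter: δ = d·√(n/2) = 0.4850 × √(59/2) = 2.6342
Critical value for a two-sided test at α = 0.05: z_{α/2} = 1.960.
Power = Φ(δ − 1.960) + Φ(−δ − 1.960) = Φ(0.674) + Φ(-4.594) = 0.7499 + 0.0000 = 0.7499.
Type II error: β = 1 − power = 1 − 0.7499 = 0.2501.

β ≈ 0.250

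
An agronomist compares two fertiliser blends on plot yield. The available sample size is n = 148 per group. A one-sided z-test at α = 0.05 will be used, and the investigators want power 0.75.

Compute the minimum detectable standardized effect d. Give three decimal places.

Required noncentrality: δ = z_{0.05} + z_{0.25} = 1.645 + 0.674 = 2.319.
δ = d·√(n/2) ⇒ d = δ/√(n/2) = 2.319/√(148/2) = 0.2696.

d ≈ 0.270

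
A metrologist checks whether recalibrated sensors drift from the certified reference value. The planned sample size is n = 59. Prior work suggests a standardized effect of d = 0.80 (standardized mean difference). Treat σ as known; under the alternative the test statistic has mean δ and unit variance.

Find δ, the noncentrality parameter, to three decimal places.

δ ≈ 6.145

The noncentrality parameter scales effect size by the design's sample-size factor: δ = d·√n = 0.80 × √59 = 6.1449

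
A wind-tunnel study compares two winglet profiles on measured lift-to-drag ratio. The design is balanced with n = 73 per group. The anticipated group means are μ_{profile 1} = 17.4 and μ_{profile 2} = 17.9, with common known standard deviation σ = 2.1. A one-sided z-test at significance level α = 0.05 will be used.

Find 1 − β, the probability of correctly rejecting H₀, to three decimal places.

Power ≈ 0.418

Standardized effect: d = |μ_{profile 1} − μ_{profile 2}| / σ = |17.4 − 17.9| / 2.1 = 0.2381
Noncentrality parameter: δ = d·√(n/2) = 0.2381 × √(73/2) = 1.4385
Critical value for a one-sided test at α = 0.05: z_α = 1.645.
Power = P(Z > 1.645 − δ) = Φ(-0.206) = 0.4182.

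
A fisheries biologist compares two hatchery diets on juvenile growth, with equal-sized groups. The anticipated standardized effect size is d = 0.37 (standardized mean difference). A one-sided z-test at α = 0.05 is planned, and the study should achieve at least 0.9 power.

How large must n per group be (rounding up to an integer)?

n = 126 per group

Set Φ(δ − 1.645) = 0.9; then δ − 1.645 = Φ⁻¹(0.9) = 1.282, giving δ = 2.926.
δ = d·√(n/2) ⇒ n = 2(δ/d)² = 2 × (2.926 / 0.37)² = 125.11.
Round up to the next whole unit.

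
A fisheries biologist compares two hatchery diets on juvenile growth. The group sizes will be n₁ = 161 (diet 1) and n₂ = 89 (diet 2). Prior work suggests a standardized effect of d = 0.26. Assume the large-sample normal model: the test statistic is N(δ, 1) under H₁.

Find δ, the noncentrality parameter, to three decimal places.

δ ≈ 1.968

δ = d / √(1/n₁ + 1/n₂) = 0.26 / √(1/161 + 1/89) = 1.9684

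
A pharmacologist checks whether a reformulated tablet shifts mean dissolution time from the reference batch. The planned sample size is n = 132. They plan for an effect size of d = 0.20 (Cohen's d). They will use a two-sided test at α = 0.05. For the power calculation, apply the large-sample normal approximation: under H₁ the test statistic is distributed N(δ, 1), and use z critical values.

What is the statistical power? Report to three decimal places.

Noncentrality parameter: δ = d·√n = 0.20 × √132 = 2.2978
Critical value for a two-sided test at α = 0.05: z_{α/2} = 1.960.
Power = Φ(δ − 1.960) + Φ(−δ − 1.960) = Φ(0.338) + Φ(-4.258) = 0.6323 + 0.0000 = 0.6323.

Power ≈ 0.632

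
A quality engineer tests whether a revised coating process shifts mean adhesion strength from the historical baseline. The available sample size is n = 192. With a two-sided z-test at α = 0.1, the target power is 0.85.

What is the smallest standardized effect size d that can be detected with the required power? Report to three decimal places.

d ≈ 0.194

Required noncentrality: δ = z_{0.05} + z_{0.15} = 1.645 + 1.036 = 2.681.
(Lower-tail contribution to power is negligible for δ > 0.)
δ = d·√n ⇒ d = δ/√n = 2.681/√192 = 0.1935.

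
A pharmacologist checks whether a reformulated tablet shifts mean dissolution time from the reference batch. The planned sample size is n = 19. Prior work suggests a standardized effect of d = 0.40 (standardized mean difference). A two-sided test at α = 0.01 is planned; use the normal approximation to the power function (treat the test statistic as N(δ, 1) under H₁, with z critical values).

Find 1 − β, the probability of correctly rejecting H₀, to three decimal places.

Noncentrality parameter: δ = d·√n = 0.40 × √19 = 1.7436
Critical value for a two-sided test at α = 0.01: z_{α/2} = 2.576.
Power = Φ(δ − 2.576) + Φ(−δ − 2.576) = Φ(-0.832) + Φ(-4.319) = 0.2026 + 0.0000 = 0.2026.

Power ≈ 0.203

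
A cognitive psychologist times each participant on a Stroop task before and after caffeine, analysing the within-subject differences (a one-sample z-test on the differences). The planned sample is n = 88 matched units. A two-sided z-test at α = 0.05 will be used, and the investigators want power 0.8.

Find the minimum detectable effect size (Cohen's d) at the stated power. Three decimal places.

d ≈ 0.299

Required noncentrality: δ = z_{0.025} + z_{0.20} = 1.960 + 0.842 = 2.802.
(The second rejection-region term Φ(−δ − z_{α/2}) is negligible and dropped.)
δ = d·√n ⇒ d = δ/√n = 2.802/√88 = 0.2986.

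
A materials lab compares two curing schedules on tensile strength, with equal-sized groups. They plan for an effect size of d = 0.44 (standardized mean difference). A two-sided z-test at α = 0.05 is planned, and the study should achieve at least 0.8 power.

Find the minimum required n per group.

n = 82 per group

For power 0.8 need Φ(δ − z_{0.025}) = 0.8, so δ = z_{0.025} + z_{0.20} = 1.960 + 0.842 = 2.802.
(For δ > 0 the lower-tail rejection region contributes negligibly to power, so the one-term inversion is standard.)
δ = d·√(n/2) ⇒ n = 2(δ/d)² = 2 × (2.802 / 0.44)² = 81.08.
Rounding up, n = 82 per group.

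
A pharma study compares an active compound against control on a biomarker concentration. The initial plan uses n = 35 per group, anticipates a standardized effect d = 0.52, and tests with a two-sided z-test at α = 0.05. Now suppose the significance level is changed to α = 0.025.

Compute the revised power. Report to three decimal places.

Power ≈ 0.474

δ = d·√(n/2) = 0.52 × √(35/2) = 2.1753 (unchanged). New critical value: z_{0.0125} = 2.241.
Revised power = Φ(δ − 2.241) + Φ(−δ − 2.241) = Φ(-0.066) + Φ(-4.417) = 0.4737 + 0.0000 = 0.4737.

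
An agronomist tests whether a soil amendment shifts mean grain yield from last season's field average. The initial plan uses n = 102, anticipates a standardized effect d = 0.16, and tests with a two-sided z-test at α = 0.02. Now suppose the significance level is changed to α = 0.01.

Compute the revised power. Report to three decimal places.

δ = d·√n = 0.16 × √102 = 1.6159 (unchanged). New critical value: z_{0.005} = 2.576.
Revised power = Φ(δ − 2.576) + Φ(−δ − 2.576) = Φ(-0.960) + Φ(-4.192) = 0.1686 + 0.0000 = 0.1686.

Power ≈ 0.169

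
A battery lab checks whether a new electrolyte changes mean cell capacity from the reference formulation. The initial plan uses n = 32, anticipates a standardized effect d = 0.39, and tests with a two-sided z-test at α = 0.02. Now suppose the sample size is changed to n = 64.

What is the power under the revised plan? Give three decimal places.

With n = 64: δ = d·√n = 0.39 × √64 = 3.1200. Critical value z_{0.01} = 2.326.
Revised power = Φ(δ − 2.326) + Φ(−δ − 2.326) = Φ(0.794) + Φ(-5.446) = 0.7863 + 0.0000 = 0.7863.

Power ≈ 0.786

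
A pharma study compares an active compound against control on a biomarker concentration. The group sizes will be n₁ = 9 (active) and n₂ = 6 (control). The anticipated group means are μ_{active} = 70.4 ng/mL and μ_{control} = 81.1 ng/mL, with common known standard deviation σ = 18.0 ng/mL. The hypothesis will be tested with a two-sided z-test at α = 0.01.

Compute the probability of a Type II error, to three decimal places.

Standardized effect: d = |μ_{active} − μ_{control}| / σ = |70.4 − 81.1| / 18.0 = 0.5944
Noncentrality parameter: δ = d / √(1/n₁ + 1/n₂) = 0.5944 / √(1/9 + 1/6) = 1.1279
Critical value for a two-sided test at α = 0.01: z_{α/2} = 2.576.
Power = Φ(δ − 2.576) + Φ(−δ − 2.576) = Φ(-1.448) + Φ(-3.704) = 0.0738 + 0.0001 = 0.0739.
Type II error: β = 1 − power = 1 − 0.0739 = 0.9261.

β ≈ 0.926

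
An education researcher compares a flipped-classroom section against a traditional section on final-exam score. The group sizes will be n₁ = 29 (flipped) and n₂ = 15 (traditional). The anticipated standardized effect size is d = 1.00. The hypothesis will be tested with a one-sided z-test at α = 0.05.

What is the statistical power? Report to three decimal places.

Noncentrality parameter: δ = d / √(1/n₁ + 1/n₂) = 1.00 / √(1/29 + 1/15) = 3.1443
One-sided α = 0.05 → critical value z_{0.05} = 1.645.
Power = Φ(δ − 1.645) = Φ(1.499) = 0.9331.

Power ≈ 0.933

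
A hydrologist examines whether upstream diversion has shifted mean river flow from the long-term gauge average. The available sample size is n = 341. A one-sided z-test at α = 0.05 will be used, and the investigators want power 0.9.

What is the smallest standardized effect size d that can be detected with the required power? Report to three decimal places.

d ≈ 0.158

Required noncentrality: δ = z_{0.05} + z_{0.10} = 1.645 + 1.282 = 2.926.
δ = d·√n ⇒ d = δ/√n = 2.926/√341 = 0.1585.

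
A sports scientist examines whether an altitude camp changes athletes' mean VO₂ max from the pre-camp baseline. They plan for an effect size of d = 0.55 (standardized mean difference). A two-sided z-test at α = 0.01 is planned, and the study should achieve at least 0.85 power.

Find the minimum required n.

n = 44

For power 0.85 need Φ(δ − z_{0.005}) = 0.85, so δ = z_{0.005} + z_{0.15} = 2.576 + 1.036 = 3.612.
(For δ > 0 the lower-tail rejection region contributes negligibly to power, so the one-term inversion is standard.)
δ = d·√n ⇒ n = (δ/d)² = (3.612 / 0.55)² = 43.14.
Rounding up, n = 44.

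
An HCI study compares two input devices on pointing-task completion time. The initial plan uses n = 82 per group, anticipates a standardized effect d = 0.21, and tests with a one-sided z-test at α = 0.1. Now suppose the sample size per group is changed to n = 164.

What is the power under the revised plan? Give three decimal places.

Power ≈ 0.732

With n = 164 per group: δ = d·√(n/2) = 0.21 × √(164/2) = 1.9016. Critical value z_{0.1} = 1.282.
Revised power = P(Z > 1.282 − δ) = Φ(0.620) = 0.7324.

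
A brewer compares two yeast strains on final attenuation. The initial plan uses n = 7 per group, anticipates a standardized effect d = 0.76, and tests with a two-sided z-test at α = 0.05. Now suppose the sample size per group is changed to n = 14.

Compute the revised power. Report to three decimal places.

Power ≈ 0.520

With n = 14 per group: δ = d·√(n/2) = 0.76 × √(14/2) = 2.0108. Critical value z_{0.025} = 1.960.
Revised power = Φ(δ − 1.960) + Φ(−δ − 1.960) = Φ(0.051) + Φ(-3.971) = 0.5203 + 0.0000 = 0.5203.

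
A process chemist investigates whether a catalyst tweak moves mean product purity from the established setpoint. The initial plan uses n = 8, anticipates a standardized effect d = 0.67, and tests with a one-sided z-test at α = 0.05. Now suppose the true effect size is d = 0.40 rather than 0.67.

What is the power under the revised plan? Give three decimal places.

With d = 0.40: δ = d·√n = 0.40 × √8 = 1.1314. Critical value z_{0.05} = 1.645.
Revised power = P(Z > 1.645 − δ) = Φ(-0.513) = 0.3038.

Power ≈ 0.304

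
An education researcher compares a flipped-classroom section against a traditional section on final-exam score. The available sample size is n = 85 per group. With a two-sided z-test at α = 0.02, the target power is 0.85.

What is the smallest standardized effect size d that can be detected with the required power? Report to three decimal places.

d ≈ 0.516

Required noncentrality: δ = z_{0.01} + z_{0.15} = 2.326 + 1.036 = 3.363.
(The second rejection-region term Φ(−δ − z_{α/2}) is negligible and dropped.)
δ = d·√(n/2) ⇒ d = δ/√(n/2) = 3.363/√(85/2) = 0.5158.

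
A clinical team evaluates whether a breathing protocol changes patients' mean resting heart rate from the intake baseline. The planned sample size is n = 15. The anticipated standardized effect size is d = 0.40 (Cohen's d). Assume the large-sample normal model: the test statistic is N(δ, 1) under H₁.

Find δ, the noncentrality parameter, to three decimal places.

δ ≈ 1.549

The noncentrality parameter scales effect size by the design's sample-size factor: δ = d·√n = 0.40 × √15 = 1.5492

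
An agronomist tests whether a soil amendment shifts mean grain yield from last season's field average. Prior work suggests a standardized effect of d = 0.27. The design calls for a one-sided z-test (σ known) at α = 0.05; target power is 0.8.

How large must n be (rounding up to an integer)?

Set Φ(δ − 1.645) = 0.8; then δ − 1.645 = Φ⁻¹(0.8) = 0.842, giving δ = 2.486.
δ = d·√n ⇒ n = (δ/d)² = (2.486 / 0.27)² = 84.81.
Rounding up, n = 85.

n = 85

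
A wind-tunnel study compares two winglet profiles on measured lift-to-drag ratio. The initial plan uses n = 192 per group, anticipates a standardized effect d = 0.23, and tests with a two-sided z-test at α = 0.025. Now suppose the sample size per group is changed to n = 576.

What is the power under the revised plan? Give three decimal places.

Power ≈ 0.952

With n = 576 per group: δ = d·√(n/2) = 0.23 × √(576/2) = 3.9032. Critical value z_{0.0125} = 2.241.
Revised power = Φ(δ − 2.241) + Φ(−δ − 2.241) = Φ(1.662) + Φ(-6.145) = 0.9517 + 0.0000 = 0.9517.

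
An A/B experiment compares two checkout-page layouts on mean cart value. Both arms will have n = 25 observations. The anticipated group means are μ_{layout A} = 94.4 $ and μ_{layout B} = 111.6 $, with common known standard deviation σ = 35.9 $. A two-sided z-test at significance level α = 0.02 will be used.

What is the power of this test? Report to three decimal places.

Power ≈ 0.264

Standardized effect: d = |μ_{layout A} − μ_{layout B}| / σ = |94.4 − 111.6| / 35.9 = 0.4791
Noncentrality parameter: δ = d·√(n/2) = 0.4791 × √(25/2) = 1.6939
Critical value for a two-sided test at α = 0.02: z_{α/2} = 2.326.
Power = Φ(δ − 2.326) + Φ(−δ − 2.326) = Φ(-0.632) + Φ(-4.020) = 0.2635 + 0.0000 = 0.2636.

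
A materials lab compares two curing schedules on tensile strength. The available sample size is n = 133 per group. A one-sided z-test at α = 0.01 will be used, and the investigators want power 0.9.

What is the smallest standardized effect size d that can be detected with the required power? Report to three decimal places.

Need Φ(δ − 2.326) = 0.9, so δ = 2.326 + 1.282 = 3.608.
δ = d·√(n/2) ⇒ d = δ/√(n/2) = 3.608/√(133/2) = 0.4424.

d ≈ 0.442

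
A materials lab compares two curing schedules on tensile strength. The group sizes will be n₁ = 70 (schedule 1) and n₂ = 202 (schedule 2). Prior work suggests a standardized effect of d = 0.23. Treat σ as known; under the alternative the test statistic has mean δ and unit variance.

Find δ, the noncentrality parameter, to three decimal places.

The noncentrality parameter scales effect size by the design's sample-size factor: δ = d / √(1/n₁ + 1/n₂) = 0.23 / √(1/70 + 1/202) = 1.6583

δ ≈ 1.658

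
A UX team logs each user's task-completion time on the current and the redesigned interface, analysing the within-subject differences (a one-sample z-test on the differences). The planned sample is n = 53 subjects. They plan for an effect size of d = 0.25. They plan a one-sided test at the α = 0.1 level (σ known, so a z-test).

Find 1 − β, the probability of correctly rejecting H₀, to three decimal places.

Power ≈ 0.705

Noncentrality parameter: δ = d·√n = 0.25 × √53 = 1.8200
One-sided α = 0.1 → critical value z_{0.1} = 1.282.
Power = P(Z > 1.282 − δ) = Φ(0.538) = 0.7049.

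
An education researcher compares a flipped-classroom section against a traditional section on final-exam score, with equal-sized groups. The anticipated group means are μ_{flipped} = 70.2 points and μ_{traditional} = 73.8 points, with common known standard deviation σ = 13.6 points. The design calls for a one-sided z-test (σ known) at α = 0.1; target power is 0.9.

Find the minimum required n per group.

n = 188 per group

Standardized effect: d = |μ_{flipped} − μ_{traditional}| / σ = |70.2 − 73.8| / 13.6 = 0.2647
Set Φ(δ − 1.282) = 0.9; then δ − 1.282 = Φ⁻¹(0.9) = 1.282, giving δ = 2.563.
δ = d·√(n/2) ⇒ n = 2(δ/d)² = 2 × (2.563 / 0.2647)² = 187.51.
Rounding up, n = 188 per group.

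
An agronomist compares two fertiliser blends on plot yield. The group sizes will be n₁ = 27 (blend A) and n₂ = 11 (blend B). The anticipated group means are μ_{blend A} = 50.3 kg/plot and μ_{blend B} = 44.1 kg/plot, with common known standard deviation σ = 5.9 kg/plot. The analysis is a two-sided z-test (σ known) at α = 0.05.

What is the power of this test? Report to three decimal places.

Power ≈ 0.836

Standardized effect: d = |μ_{blend A} − μ_{blend B}| / σ = |50.3 − 44.1| / 5.9 = 1.0508
Noncentrality parameter: δ = d / √(1/n₁ + 1/n₂) = 1.0508 / √(1/27 + 1/11) = 2.9378
Critical value for a two-sided test at α = 0.05: z_{α/2} = 1.960.
Power = Φ(δ − 1.960) + Φ(−δ − 1.960) = Φ(0.978) + Φ(-4.898) = 0.8359 + 0.0000 = 0.8359.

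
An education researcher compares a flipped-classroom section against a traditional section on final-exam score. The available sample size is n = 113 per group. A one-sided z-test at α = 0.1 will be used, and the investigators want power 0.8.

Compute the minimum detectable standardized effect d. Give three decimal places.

Need Φ(δ − 1.282) = 0.8, so δ = 1.282 + 0.842 = 2.123.
δ = d·√(n/2) ⇒ d = δ/√(n/2) = 2.123/√(113/2) = 0.2825.

d ≈ 0.282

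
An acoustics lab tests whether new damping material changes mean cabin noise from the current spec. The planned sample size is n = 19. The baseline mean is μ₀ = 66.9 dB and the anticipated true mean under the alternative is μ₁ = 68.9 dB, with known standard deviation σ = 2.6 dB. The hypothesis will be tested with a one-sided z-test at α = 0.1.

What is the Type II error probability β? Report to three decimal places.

β ≈ 0.019

Standardized effect: d = |μ₁ − μ₀| / σ = |68.9 − 66.9| / 2.6 = 0.7692
Noncentrality parameter: δ = d·√n = 0.7692 × √19 = 3.3530
One-sided α = 0.1 → critical value z_{0.1} = 1.282.
Power = P(Z > 1.282 − δ) = Φ(2.071) = 0.9808.
Type II error: β = 1 − power = 1 − 0.9808 = 0.0192.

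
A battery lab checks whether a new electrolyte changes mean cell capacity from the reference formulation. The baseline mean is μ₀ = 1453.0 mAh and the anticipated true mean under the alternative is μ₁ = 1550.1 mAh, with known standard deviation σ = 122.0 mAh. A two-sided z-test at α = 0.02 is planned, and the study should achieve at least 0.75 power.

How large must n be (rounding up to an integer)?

n = 15

Standardized effect: d = |μ₁ − μ₀| / σ = |1550.1 − 1453.0| / 122.0 = 0.7959
Set Φ(δ − 2.326) = 0.75; then δ − 2.326 = Φ⁻¹(0.75) = 0.674, giving δ = 3.001.
(For δ > 0 the lower-tail rejection region contributes negligibly to power, so the one-term inversion is standard.)
δ = d·√n ⇒ n = (δ/d)² = (3.001 / 0.7959)² = 14.22.
Round up to the next whole unit.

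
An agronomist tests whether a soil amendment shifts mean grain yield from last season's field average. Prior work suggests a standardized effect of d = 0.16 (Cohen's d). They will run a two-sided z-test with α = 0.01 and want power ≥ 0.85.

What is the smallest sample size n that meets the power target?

Set Φ(δ − 2.576) = 0.85; then δ − 2.576 = Φ⁻¹(0.85) = 1.036, giving δ = 3.612.
(For δ > 0 the lower-tail rejection region contributes negligibly to power, so the one-term inversion is standard.)
δ = d·√n ⇒ n = (δ/d)² = (3.612 / 0.16)² = 509.70.
Round up to the next whole unit.

n = 510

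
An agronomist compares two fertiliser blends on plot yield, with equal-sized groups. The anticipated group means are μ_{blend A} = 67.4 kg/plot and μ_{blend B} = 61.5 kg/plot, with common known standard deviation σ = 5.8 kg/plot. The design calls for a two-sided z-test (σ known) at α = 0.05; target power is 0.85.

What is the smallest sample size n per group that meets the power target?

n = 18 per group

Standardized effect: d = |μ_{blend A} − μ_{blend B}| / σ = |67.4 − 61.5| / 5.8 = 1.0172
Set Φ(δ − 1.960) = 0.85; then δ − 1.960 = Φ⁻¹(0.85) = 1.036, giving δ = 2.996.
(The Φ(−δ − z_{α/2}) term is vanishingly small for δ > 0 and is dropped in the standard sample-size formula.)
δ = d·√(n/2) ⇒ n = 2(δ/d)² = 2 × (2.996 / 1.0172)² = 17.35.
Rounding up, n = 18 per group.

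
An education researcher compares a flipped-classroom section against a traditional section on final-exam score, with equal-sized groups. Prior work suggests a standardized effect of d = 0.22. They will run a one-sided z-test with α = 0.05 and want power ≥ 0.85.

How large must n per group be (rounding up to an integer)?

Set Φ(δ − 1.645) = 0.85; then δ − 1.645 = Φ⁻¹(0.85) = 1.036, giving δ = 2.681.
δ = d·√(n/2) ⇒ n = 2(δ/d)² = 2 × (2.681 / 0.22)² = 297.08.
Rounding up, n = 298 per group.

n = 298 per group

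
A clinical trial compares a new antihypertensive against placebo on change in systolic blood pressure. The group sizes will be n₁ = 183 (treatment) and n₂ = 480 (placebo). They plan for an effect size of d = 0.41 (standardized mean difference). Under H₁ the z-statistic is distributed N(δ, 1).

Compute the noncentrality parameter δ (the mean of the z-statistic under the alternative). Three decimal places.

δ = d / √(1/n₁ + 1/n₂) = 0.41 / √(1/183 + 1/480) = 4.7193

δ ≈ 4.719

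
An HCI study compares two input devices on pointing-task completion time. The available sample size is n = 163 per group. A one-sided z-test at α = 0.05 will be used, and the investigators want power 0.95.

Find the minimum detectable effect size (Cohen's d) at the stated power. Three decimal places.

d ≈ 0.364

Need Φ(δ − 1.645) = 0.95, so δ = 1.645 + 1.645 = 3.290.
δ = d·√(n/2) ⇒ d = δ/√(n/2) = 3.290/√(163/2) = 0.3644.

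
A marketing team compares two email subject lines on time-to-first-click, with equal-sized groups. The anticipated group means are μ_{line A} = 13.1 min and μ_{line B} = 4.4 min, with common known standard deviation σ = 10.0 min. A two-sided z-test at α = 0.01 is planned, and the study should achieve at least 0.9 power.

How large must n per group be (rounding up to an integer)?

Standardized effect: d = |μ_{line A} − μ_{line B}| / σ = |13.1 − 4.4| / 10.0 = 0.8700
For power 0.9 need Φ(δ − z_{0.005}) = 0.9, so δ = z_{0.005} + z_{0.10} = 2.576 + 1.282 = 3.857.
(The Φ(−δ − z_{α/2}) term is vanishingly small for δ > 0 and is dropped in the standard sample-size formula.)
δ = d·√(n/2) ⇒ n = 2(δ/d)² = 2 × (3.857 / 0.8700)² = 39.32.
Round up to the next whole unit.

n = 40 per group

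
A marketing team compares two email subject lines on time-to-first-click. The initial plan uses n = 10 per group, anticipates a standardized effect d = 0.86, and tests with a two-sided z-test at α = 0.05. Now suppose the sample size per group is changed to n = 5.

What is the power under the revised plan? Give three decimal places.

Power ≈ 0.275

With n = 5 per group: δ = d·√(n/2) = 0.86 × √(5/2) = 1.3598. Critical value z_{0.025} = 1.960.
Revised power = Φ(δ − 1.960) + Φ(−δ − 1.960) = Φ(-0.600) + Φ(-3.320) = 0.2742 + 0.0005 = 0.2746.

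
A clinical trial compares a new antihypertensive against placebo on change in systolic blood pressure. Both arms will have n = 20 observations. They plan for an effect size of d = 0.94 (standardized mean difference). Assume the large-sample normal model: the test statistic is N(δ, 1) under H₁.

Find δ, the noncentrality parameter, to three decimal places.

δ ≈ 2.973

δ = d·√(n/2) = 0.94 × √(20/2) = 2.9725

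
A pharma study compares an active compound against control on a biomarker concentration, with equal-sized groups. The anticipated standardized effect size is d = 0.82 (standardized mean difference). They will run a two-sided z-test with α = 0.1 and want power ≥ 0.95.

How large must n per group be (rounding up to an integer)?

n = 33 per group

Set Φ(δ − 1.645) = 0.95; then δ − 1.645 = Φ⁻¹(0.95) = 1.645, giving δ = 3.290.
(Ignoring the negligible lower-tail rejection probability gives the usual closed-form inversion.)
δ = d·√(n/2) ⇒ n = 2(δ/d)² = 2 × (3.290 / 0.82)² = 32.19.
Round up to the next whole unit.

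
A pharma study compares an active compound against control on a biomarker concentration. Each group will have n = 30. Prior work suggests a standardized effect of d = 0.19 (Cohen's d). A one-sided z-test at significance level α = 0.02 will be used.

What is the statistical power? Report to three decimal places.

Noncentrality parameter: δ = d·√(n/2) = 0.19 × √(30/2) = 0.7359
One-sided α = 0.02 → critical value z_{0.02} = 2.054.
Power = P(Z > 2.054 − δ) = Φ(-1.318) = 0.0938.

Power ≈ 0.094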